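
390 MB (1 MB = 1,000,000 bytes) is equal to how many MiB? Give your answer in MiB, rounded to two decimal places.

371.93 MiB

390 MB × 1,000,000 bytes/MB = 390,000,000 bytes
1 MiB = 1,048,576 bytes
390,000,000 / 1,048,576 = 371.93 MiB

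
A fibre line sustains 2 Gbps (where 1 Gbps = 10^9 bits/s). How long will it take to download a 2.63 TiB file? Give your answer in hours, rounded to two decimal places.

2.63 TiB = 2,891,715,581,050.88 bytes = 23,133,724,648,407.04 bits
2 Gbps = 2,000,000,000 bits/s
time = 23,133,724,648,407.04 / 2,000,000,000 = 11,566.8623 s
11,566.8623 s / 3600 = 3.21 hours

3.21 hours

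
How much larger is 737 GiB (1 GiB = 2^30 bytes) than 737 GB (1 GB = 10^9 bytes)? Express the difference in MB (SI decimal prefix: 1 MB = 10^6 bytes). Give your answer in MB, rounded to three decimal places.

54,347.724 MB

737 GiB = 737 × 1,073,741,824 = 791,347,724,288 bytes
737 GB = 737 × 1,000,000,000 = 737,000,000,000 bytes
difference = 54,347,724,288 bytes
54,347,724,288 / 1,000,000 = 54,347.724 MB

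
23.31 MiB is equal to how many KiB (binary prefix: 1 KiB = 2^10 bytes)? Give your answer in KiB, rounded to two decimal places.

23,869.44 KiB

23.31 MiB × 1,048,576 bytes/MiB = 24,442,306.56 bytes
1 KiB = 2^10 bytes = 1,024 bytes
24,442,306.56 / 1,024 = 23,869.44 KiB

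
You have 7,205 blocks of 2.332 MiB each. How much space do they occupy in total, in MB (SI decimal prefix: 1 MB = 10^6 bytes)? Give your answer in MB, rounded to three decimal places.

Total = 7,205 × 2.332 MiB = 16802.06 MiB
= 16802.06 × 1,048,576 bytes = 17,618,236,866.56 bytes
1 MB = 1,000,000 bytes
17,618,236,866.56 / 1,000,000 = 17,618.237 MB

17,618.237 MB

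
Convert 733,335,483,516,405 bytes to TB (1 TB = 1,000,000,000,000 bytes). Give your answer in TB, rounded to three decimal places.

733,335,483,516,405 bytes given.
1 TB = 1,000,000,000,000 bytes
733,335,483,516,405 / 1,000,000,000,000 = 733.335 TB

733.335 TB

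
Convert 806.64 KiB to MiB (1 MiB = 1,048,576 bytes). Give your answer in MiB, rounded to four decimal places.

806.64 KiB = 806.64 × 2^10 bytes = 825,999.36 bytes
1 MiB = 2^20 bytes = 1,048,576 bytes
825,999.36 / 1,048,576 = 0.7877 MiB

0.7877 MiB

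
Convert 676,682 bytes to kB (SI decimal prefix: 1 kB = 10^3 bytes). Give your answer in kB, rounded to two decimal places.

676,682 bytes given.
1 kB = 10^3 bytes = 1,000 bytes
676,682 / 1,000 = 676.68 kB

676.68 kB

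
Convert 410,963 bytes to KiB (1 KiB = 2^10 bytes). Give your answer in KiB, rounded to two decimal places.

401.33 KiB

410,963 bytes given.
1 KiB = 1,024 bytes
410,963 / 1,024 = 401.33 KiB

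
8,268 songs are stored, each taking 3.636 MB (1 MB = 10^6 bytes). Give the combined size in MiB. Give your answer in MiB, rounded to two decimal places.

28,669.78 MiB

Total = 8,268 × 3.636 MB = 30062.448 MB
= 30062.448 × 1,000,000 bytes = 30,062,448,000 bytes
1 MiB = 1,048,576 bytes
30,062,448,000 / 1,048,576 = 28,669.78 MiB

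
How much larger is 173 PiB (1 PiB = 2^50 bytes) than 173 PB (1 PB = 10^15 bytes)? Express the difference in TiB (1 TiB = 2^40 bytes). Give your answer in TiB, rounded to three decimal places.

19,809.417 TiB

173 PiB = 173 × 1,125,899,906,842,624 = 194,780,683,883,773,952 bytes
173 PB = 173 × 1,000,000,000,000,000 = 173,000,000,000,000,000 bytes
difference = 21,780,683,883,773,952 bytes
21,780,683,883,773,952 / 1,099,511,627,776 = 19,809.417 TiB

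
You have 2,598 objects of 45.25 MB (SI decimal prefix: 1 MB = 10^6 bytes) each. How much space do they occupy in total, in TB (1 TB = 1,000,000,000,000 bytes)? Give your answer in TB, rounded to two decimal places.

0.12 TB

Total = 2,598 × 45.25 MB = 117559.5 MB
= 117559.5 × 1,000,000 bytes = 117,559,500,000 bytes
1 TB = 1,000,000,000,000 bytes
117,559,500,000 / 1,000,000,000,000 = 0.12 TB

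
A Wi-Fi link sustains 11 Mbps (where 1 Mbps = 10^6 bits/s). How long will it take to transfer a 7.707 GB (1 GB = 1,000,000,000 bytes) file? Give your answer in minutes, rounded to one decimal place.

93.4 minutes

7.707 GB = 7,707,000,000 bytes = 61,656,000,000 bits
11 Mbps = 11,000,000 bits/s
time = 61,656,000,000 / 11,000,000 = 5,605.09 s
5,605.09 s / 60 = 93.4 minutes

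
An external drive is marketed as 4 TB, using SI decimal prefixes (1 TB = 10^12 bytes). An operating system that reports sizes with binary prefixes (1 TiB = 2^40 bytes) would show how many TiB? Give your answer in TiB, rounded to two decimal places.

4 TB = 4 × 10^12 bytes = 4,000,000,000,000 bytes
1 TiB = 1,099,511,627,776 bytes
4,000,000,000,000 / 1,099,511,627,776 = 3.64 TiB

3.64 TiB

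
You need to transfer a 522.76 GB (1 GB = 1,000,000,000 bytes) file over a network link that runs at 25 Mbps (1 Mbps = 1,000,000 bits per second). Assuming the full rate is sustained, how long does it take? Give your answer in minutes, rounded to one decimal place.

522.76 GB = 522,760,000,000 bytes = 4,182,080,000,000 bits
25 Mbps = 25,000,000 bits/s
time = 4,182,080,000,000 / 25,000,000 = 167,283.20 s
167,283.20 s / 60 = 2,788.1 minutes

2,788.1 minutes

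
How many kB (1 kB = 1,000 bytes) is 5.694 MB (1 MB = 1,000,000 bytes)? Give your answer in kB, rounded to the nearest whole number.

5.694 MB = 5.694 × 10^6 bytes = 5,694,000 bytes
1 kB = 1,000 bytes
5,694,000 / 1,000 = 5,694 kB

5,694 kB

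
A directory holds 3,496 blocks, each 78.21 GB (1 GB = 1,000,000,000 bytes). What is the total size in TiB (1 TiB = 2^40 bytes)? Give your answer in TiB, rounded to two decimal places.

Total = 3,496 × 78.21 GB = 273422.16 GB
= 273422.16 × 1,000,000,000 bytes = 273,422,160,000,000 bytes
1 TiB = 1,099,511,627,776 bytes
273,422,160,000,000 / 1,099,511,627,776 = 248.68 TiB

248.68 TiB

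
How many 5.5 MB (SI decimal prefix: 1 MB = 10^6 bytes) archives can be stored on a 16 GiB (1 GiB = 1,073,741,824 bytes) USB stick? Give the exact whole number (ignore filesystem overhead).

Capacity: 16 GiB = 17,179,869,184 bytes
Per item: 5.5 MB = 5,500,000 bytes
⌊17,179,869,184 / 5,500,000⌋ = 3,123

3,123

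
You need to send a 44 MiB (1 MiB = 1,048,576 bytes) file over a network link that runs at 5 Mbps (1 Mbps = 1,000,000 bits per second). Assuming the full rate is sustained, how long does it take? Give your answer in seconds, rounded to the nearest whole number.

44 MiB = 46,137,344 bytes = 369,098,752 bits
5 Mbps = 5,000,000 bits/s
time = 369,098,752 / 5,000,000 = 74 s

74 seconds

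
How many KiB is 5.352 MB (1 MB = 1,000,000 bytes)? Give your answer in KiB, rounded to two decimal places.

5,226.56 KiB

5.352 MB = 5.352 × 10^6 bytes = 5,352,000 bytes
1 KiB = 2^10 bytes = 1,024 bytes
5,352,000 / 1,024 = 5,226.56 KiB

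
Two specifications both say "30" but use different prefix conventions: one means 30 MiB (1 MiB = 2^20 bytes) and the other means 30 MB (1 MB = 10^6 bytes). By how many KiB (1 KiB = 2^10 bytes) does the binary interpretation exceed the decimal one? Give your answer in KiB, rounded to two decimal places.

30 MiB = 30 × 1,048,576 = 31,457,280 bytes
30 MB = 30 × 1,000,000 = 30,000,000 bytes
difference = 1,457,280 bytes
1,457,280 / 1,024 = 1,423.13 KiB

1,423.13 KiB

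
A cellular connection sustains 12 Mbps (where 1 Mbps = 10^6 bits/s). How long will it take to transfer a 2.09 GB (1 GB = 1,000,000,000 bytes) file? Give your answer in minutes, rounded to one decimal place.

2.09 GB = 2,090,000,000 bytes = 16,720,000,000 bits
12 Mbps = 12,000,000 bits/s
time = 16,720,000,000 / 12,000,000 = 1,393.33 s
1,393.33 s / 60 = 23.2 minutes

23.2 minutes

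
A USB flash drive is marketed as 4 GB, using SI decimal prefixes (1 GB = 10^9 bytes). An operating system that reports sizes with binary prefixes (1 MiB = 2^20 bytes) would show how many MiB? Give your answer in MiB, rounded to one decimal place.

3,814.7 MiB

4 GB = 4 × 10^9 bytes = 4,000,000,000 bytes
1 MiB = 1,048,576 bytes
4,000,000,000 / 1,048,576 = 3,814.7 MiB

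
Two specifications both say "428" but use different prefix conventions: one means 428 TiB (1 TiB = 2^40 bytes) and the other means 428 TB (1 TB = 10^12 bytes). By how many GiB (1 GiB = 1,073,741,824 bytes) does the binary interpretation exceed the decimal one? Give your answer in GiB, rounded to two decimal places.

428 TiB = 428 × 1,099,511,627,776 = 470,590,976,688,128 bytes
428 TB = 428 × 1,000,000,000,000 = 428,000,000,000,000 bytes
difference = 42,590,976,688,128 bytes
42,590,976,688,128 / 1,073,741,824 = 39,665.94 GiB

39,665.94 GiB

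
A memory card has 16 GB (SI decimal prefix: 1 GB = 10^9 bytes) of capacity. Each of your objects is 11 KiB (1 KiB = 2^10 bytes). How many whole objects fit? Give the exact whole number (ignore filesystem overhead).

1,420,454

Capacity: 16 GB = 16,000,000,000 bytes
Per item: 11 KiB = 11,264 bytes
⌊16,000,000,000 / 11,264⌋ = 1,420,454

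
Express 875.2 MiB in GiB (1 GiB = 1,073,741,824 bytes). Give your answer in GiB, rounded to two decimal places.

875.2 MiB × 1,048,576 bytes/MiB = 917,713,715.2 bytes
1 GiB = 2^30 bytes = 1,073,741,824 bytes
917,713,715.2 / 1,073,741,824 = 0.85 GiB

0.85 GiB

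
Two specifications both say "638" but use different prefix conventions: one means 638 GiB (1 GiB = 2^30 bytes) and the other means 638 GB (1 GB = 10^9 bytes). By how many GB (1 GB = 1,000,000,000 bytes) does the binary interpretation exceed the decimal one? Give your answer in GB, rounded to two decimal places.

638 GiB = 638 × 1,073,741,824 = 685,047,283,712 bytes
638 GB = 638 × 1,000,000,000 = 638,000,000,000 bytes
difference = 47,047,283,712 bytes
47,047,283,712 / 1,000,000,000 = 47.05 GB

47.05 GB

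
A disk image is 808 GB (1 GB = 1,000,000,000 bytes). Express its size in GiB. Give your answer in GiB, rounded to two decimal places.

752.51 GiB

808 GB × 1,000,000,000 bytes/GB = 808,000,000,000 bytes
1 GiB = 2^30 bytes = 1,073,741,824 bytes
808,000,000,000 / 1,073,741,824 = 752.51 GiB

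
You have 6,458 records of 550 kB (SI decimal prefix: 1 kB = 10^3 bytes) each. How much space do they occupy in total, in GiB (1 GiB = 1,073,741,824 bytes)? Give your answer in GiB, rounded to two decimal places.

3.31 GiB

Total = 6,458 × 550 kB = 3,551,900 kB
= 3,551,900 × 1,000 bytes = 3,551,900,000 bytes
1 GiB = 1,073,741,824 bytes
3,551,900,000 / 1,073,741,824 = 3.31 GiB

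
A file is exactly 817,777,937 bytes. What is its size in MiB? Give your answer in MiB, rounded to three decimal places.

779.894 MiB

817,777,937 bytes given.
1 MiB = 1,048,576 bytes
817,777,937 / 1,048,576 = 779.894 MiB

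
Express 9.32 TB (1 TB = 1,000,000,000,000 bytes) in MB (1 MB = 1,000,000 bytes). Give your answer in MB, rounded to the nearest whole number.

9.32 TB = 9.32 × 10^12 bytes = 9,320,000,000,000 bytes
1 MB = 10^6 bytes = 1,000,000 bytes
9,320,000,000,000 / 1,000,000 = 9,320,000 MB

9,320,000 MB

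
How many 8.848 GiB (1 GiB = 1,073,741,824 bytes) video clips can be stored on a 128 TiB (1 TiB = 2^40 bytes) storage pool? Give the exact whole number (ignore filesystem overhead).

Capacity: 128 TiB = 140,737,488,355,328 bytes
Per item: 8.848 GiB = 9,500,467,658.752 bytes
⌊140,737,488,355,328 / 9,500,467,658.752⌋ = 14,813

14,813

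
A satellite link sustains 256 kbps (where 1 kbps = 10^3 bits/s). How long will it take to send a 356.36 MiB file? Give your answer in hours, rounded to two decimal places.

356.36 MiB = 373,670,543.36 bytes = 2,989,364,346.88 bits
256 kbps = 256,000 bits/s
time = 2,989,364,346.88 / 256,000 = 11,677.2045 s
11,677.2045 s / 3600 = 3.24 hours

3.24 hours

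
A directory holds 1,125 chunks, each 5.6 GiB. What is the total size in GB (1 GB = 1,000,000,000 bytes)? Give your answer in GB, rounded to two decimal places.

Total = 1,125 × 5.6 GiB = 6300 GiB
= 6300 × 1,073,741,824 bytes = 6,764,573,491,200 bytes
1 GB = 1,000,000,000 bytes
6,764,573,491,200 / 1,000,000,000 = 6,764.57 GB

6,764.57 GB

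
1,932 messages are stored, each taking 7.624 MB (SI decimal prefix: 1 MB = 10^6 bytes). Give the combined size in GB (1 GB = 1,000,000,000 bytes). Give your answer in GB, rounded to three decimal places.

14.730 GB

Total = 1,932 × 7.624 MB = 14729.568 MB
= 14729.568 × 1,000,000 bytes = 14,729,568,000 bytes
1 GB = 1,000,000,000 bytes
14,729,568,000 / 1,000,000,000 = 14.730 GB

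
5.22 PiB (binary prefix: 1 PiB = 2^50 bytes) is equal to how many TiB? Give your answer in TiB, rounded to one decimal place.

5,345.3 TiB

5.22 PiB × 1,125,899,906,842,624 bytes/PiB = 5,877,197,513,718,497.28 bytes
1 TiB = 1,099,511,627,776 bytes
5,877,197,513,718,497.28 / 1,099,511,627,776 = 5,345.3 TiB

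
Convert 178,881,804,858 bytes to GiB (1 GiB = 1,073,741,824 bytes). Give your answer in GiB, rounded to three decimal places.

178,881,804,858 bytes given.
1 GiB = 2^30 bytes = 1,073,741,824 bytes
178,881,804,858 / 1,073,741,824 = 166.597 GiB

166.597 GiB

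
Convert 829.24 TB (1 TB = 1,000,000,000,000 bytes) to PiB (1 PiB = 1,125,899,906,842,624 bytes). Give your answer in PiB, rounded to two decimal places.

829.24 TB × 1,000,000,000,000 bytes/TB = 829,240,000,000,000 bytes
1 PiB = 2^50 bytes = 1,125,899,906,842,624 bytes
829,240,000,000,000 / 1,125,899,906,842,624 = 0.74 PiB

0.74 PiB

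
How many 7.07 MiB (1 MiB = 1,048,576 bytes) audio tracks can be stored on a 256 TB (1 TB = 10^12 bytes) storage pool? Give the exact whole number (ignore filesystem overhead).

34,531,913

Capacity: 256 TB = 256,000,000,000,000 bytes
Per item: 7.07 MiB = 7,413,432.32 bytes
⌊256,000,000,000,000 / 7,413,432.32⌋ = 34,531,913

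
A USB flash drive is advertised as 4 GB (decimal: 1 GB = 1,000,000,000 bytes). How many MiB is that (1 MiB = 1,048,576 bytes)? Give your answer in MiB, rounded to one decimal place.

3,814.7 MiB

4 GB = 4 × 10^9 bytes = 4,000,000,000 bytes
1 MiB = 2^20 bytes = 1,048,576 bytes
4,000,000,000 / 1,048,576 = 3,814.7 MiB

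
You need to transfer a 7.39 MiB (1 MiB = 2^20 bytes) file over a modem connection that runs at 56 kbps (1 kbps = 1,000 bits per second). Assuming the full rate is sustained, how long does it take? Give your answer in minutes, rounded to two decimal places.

7.39 MiB = 7,748,976.64 bytes = 61,991,813.12 bits
56 kbps = 56,000 bits/s
time = 61,991,813.12 / 56,000 = 1,106.997 s
1,106.997 s / 60 = 18.45 minutes

18.45 minutes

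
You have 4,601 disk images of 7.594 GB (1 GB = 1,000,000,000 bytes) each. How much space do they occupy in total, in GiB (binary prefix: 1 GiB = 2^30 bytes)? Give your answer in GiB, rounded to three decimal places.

Total = 4,601 × 7.594 GB = 34939.994 GB
= 34939.994 × 1,000,000,000 bytes = 34,939,994,000,000 bytes
1 GiB = 1,073,741,824 bytes
34,939,994,000,000 / 1,073,741,824 = 32,540.405 GiB

32,540.405 GiB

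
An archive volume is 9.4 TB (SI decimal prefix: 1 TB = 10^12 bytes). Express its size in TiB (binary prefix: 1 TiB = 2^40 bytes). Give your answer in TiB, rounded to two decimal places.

8.55 TiB

9.4 TB = 9.4 × 10^12 bytes = 9,400,000,000,000 bytes
1 TiB = 1,099,511,627,776 bytes
9,400,000,000,000 / 1,099,511,627,776 = 8.55 TiB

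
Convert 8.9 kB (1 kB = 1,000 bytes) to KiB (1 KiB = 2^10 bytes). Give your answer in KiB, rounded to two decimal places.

8.9 kB = 8.9 × 10^3 bytes = 8,900 bytes
1 KiB = 1,024 bytes
8,900 / 1,024 = 8.69 KiB

8.69 KiB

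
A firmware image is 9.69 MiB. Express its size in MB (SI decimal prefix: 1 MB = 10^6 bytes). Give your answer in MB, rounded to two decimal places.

10.16 MB

9.69 MiB = 9.69 × 2^20 bytes = 10,160,701.44 bytes
1 MB = 1,000,000 bytes
10,160,701.44 / 1,000,000 = 10.16 MB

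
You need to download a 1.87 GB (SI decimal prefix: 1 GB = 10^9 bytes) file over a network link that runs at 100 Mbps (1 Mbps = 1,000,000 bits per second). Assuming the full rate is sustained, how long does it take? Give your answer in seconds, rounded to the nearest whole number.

1.87 GB = 1,870,000,000 bytes = 14,960,000,000 bits
100 Mbps = 100,000,000 bits/s
time = 14,960,000,000 / 100,000,000 = 150 s

150 seconds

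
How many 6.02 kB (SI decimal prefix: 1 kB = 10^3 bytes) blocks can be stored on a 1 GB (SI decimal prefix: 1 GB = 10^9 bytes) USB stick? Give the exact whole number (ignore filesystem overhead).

166,112

Capacity: 1 GB = 1,000,000,000 bytes
Per item: 6.02 kB = 6,020 bytes
⌊1,000,000,000 / 6,020⌋ = 166,112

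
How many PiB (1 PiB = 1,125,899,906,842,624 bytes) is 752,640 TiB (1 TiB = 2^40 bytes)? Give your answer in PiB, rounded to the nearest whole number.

752,640 TiB × 1,099,511,627,776 bytes/TiB = 827,536,431,529,328,640 bytes
1 PiB = 2^50 bytes = 1,125,899,906,842,624 bytes
827,536,431,529,328,640 / 1,125,899,906,842,624 = 735 PiB

735 PiB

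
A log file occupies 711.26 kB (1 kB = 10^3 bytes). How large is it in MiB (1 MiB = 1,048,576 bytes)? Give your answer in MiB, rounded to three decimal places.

0.678 MiB

711.26 kB = 711.26 × 10^3 bytes = 711,260 bytes
1 MiB = 2^20 bytes = 1,048,576 bytes
711,260 / 1,048,576 = 0.678 MiB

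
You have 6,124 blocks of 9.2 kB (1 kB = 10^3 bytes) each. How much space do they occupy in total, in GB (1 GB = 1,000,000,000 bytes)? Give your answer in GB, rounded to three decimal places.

0.056 GB

Total = 6,124 × 9.2 kB = 56340.8 kB
= 56340.8 × 1,000 bytes = 56,340,800 bytes
1 GB = 1,000,000,000 bytes
56,340,800 / 1,000,000,000 = 0.056 GB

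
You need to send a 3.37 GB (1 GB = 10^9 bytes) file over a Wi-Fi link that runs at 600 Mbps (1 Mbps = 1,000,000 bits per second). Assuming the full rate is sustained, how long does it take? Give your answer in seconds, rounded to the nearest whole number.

3.37 GB = 3,370,000,000 bytes = 26,960,000,000 bits
600 Mbps = 600,000,000 bits/s
time = 26,960,000,000 / 600,000,000 = 45 s

45 seconds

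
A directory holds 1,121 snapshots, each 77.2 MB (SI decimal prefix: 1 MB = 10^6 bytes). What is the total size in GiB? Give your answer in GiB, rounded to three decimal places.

80.598 GiB

Total = 1,121 × 77.2 MB = 86541.2 MB
= 86541.2 × 1,000,000 bytes = 86,541,200,000 bytes
1 GiB = 1,073,741,824 bytes
86,541,200,000 / 1,073,741,824 = 80.598 GiB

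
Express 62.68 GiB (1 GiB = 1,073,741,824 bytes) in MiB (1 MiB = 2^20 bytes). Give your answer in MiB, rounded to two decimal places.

64,184.32 MiB

62.68 GiB = 62.68 × 2^30 bytes = 67,302,137,528.32 bytes
1 MiB = 1,048,576 bytes
67,302,137,528.32 / 1,048,576 = 64,184.32 MiB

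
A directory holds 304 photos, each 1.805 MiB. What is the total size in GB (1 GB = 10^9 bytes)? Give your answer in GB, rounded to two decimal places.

0.58 GB

Total = 304 × 1.805 MiB = 548.72 MiB
= 548.72 × 1,048,576 bytes = 575,374,622.72 bytes
1 GB = 1,000,000,000 bytes
575,374,622.72 / 1,000,000,000 = 0.58 GB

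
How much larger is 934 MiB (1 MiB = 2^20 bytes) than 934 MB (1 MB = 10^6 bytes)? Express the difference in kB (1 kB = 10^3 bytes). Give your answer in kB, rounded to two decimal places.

934 MiB = 934 × 1,048,576 = 979,369,984 bytes
934 MB = 934 × 1,000,000 = 934,000,000 bytes
difference = 45,369,984 bytes
45,369,984 / 1,000 = 45,369.98 kB

45,369.98 kB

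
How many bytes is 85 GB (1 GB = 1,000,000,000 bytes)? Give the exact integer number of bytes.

85 × 1,000,000,000 = 85,000,000,000 bytes  (1 GB = 10^9 bytes)

85,000,000,000 bytes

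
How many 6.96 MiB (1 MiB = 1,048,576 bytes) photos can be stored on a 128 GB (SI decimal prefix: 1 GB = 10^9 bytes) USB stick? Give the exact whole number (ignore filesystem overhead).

17,538

Capacity: 128 GB = 128,000,000,000 bytes
Per item: 6.96 MiB = 7,298,088.96 bytes
⌊128,000,000,000 / 7,298,088.96⌋ = 17,538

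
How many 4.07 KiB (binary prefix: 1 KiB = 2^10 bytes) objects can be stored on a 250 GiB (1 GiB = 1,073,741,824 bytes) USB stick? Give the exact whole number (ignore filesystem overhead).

Capacity: 250 GiB = 268,435,456,000 bytes
Per item: 4.07 KiB = 4,167.68 bytes
⌊268,435,456,000 / 4,167.68⌋ = 64,408,845

64,408,845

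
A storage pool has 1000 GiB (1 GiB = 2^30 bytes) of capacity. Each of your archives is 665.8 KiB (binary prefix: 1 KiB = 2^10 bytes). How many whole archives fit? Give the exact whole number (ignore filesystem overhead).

1,574,911

Capacity: 1000 GiB = 1,073,741,824,000 bytes
Per item: 665.8 KiB = 681,779.2 bytes
⌊1,073,741,824,000 / 681,779.2⌋ = 1,574,911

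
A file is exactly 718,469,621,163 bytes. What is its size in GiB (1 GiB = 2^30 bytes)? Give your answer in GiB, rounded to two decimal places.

718,469,621,163 bytes given.
1 GiB = 2^30 bytes = 1,073,741,824 bytes
718,469,621,163 / 1,073,741,824 = 669.13 GiB

669.13 GiB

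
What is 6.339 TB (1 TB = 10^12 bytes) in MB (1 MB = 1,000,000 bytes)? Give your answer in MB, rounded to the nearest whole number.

6.339 TB = 6.339 × 10^12 bytes = 6,339,000,000,000 bytes
1 MB = 10^6 bytes = 1,000,000 bytes
6,339,000,000,000 / 1,000,000 = 6,339,000 MB

6,339,000 MB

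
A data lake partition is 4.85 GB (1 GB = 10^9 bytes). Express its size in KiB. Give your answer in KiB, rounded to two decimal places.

4,736,328.13 KiB

4.85 GB × 1,000,000,000 bytes/GB = 4,850,000,000 bytes
1 KiB = 2^10 bytes = 1,024 bytes
4,850,000,000 / 1,024 = 4,736,328.13 KiB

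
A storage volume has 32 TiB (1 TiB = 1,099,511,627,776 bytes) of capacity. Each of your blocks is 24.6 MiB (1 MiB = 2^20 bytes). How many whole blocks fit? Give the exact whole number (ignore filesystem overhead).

1,364,001

Capacity: 32 TiB = 35,184,372,088,832 bytes
Per item: 24.6 MiB = 25,794,969.6 bytes
⌊35,184,372,088,832 / 25,794,969.6⌋ = 1,364,001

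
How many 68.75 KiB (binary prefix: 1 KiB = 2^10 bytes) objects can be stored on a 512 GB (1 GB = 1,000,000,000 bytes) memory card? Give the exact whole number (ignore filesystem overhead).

7,272,727

Capacity: 512 GB = 512,000,000,000 bytes
Per item: 68.75 KiB = 70,400 bytes
⌊512,000,000,000 / 70,400⌋ = 7,272,727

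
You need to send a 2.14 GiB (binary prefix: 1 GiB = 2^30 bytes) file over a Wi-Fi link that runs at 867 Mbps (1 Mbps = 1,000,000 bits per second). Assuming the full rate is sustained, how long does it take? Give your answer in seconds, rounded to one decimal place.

21.2 seconds

2.14 GiB = 2,297,807,503.36 bytes = 18,382,460,026.88 bits
867 Mbps = 867,000,000 bits/s
time = 18,382,460,026.88 / 867,000,000 = 21.2 s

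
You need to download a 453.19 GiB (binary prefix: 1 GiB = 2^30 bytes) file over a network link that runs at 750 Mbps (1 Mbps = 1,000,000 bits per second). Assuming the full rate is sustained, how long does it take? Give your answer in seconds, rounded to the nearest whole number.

453.19 GiB = 486,609,057,218.56 bytes = 3,892,872,457,748.48 bits
750 Mbps = 750,000,000 bits/s
time = 3,892,872,457,748.48 / 750,000,000 = 5,190 s

5,190 seconds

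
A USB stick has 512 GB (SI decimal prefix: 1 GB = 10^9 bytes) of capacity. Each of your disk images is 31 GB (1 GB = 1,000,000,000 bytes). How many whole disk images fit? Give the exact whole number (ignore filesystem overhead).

Capacity: 512 GB = 512,000,000,000 bytes
Per item: 31 GB = 31,000,000,000 bytes
⌊512,000,000,000 / 31,000,000,000⌋ = 16

16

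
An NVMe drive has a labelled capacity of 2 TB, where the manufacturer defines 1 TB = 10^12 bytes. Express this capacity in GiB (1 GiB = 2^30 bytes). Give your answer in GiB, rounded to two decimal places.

1,862.65 GiB

2 TB × 1,000,000,000,000 bytes/TB = 2,000,000,000,000 bytes
1 GiB = 2^30 bytes = 1,073,741,824 bytes
2,000,000,000,000 / 1,073,741,824 = 1,862.65 GiB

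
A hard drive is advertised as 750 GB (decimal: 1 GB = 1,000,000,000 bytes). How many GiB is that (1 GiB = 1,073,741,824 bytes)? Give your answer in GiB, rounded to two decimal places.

698.49 GiB

750 GB = 750 × 10^9 bytes = 750,000,000,000 bytes
1 GiB = 1,073,741,824 bytes
750,000,000,000 / 1,073,741,824 = 698.49 GiB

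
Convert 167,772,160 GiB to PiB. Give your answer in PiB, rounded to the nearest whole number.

167,772,160 GiB × 1,073,741,824 bytes/GiB = 180,143,985,094,819,840 bytes
1 PiB = 1,125,899,906,842,624 bytes
180,143,985,094,819,840 / 1,125,899,906,842,624 = 160 PiB

160 PiB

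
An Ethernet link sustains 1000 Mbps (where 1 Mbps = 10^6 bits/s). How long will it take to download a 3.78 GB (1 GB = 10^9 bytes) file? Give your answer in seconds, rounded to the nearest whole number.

3.78 GB = 3,780,000,000 bytes = 30,240,000,000 bits
1000 Mbps = 1,000,000,000 bits/s
time = 30,240,000,000 / 1,000,000,000 = 30 s

30 seconds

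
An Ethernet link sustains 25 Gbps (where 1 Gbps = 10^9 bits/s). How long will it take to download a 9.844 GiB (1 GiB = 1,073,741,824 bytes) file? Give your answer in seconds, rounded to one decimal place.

3.4 seconds

9.844 GiB = 10,569,914,515.456 bytes = 84,559,316,123.648 bits
25 Gbps = 25,000,000,000 bits/s
time = 84,559,316,123.648 / 25,000,000,000 = 3.4 s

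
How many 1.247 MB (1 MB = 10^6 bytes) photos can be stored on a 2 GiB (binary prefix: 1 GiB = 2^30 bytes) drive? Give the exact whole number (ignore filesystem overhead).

1,722

Capacity: 2 GiB = 2,147,483,648 bytes
Per item: 1.247 MB = 1,247,000 bytes
⌊2,147,483,648 / 1,247,000⌋ = 1,722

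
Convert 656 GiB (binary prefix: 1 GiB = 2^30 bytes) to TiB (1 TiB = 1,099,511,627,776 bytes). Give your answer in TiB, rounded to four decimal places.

0.6406 TiB

656 GiB = 656 × 2^30 bytes = 704,374,636,544 bytes
1 TiB = 1,099,511,627,776 bytes
704,374,636,544 / 1,099,511,627,776 = 0.6406 TiB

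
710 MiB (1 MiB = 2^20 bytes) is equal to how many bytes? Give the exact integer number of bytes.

744,488,960 bytes

710 × 1,048,576 = 744,488,960 bytes  (1 MiB = 2^20 bytes)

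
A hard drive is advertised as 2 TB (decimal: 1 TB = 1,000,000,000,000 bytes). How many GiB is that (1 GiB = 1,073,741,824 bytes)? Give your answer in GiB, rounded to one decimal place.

1,862.6 GiB

2 TB = 2 × 10^12 bytes = 2,000,000,000,000 bytes
1 GiB = 2^30 bytes = 1,073,741,824 bytes
2,000,000,000,000 / 1,073,741,824 = 1,862.6 GiB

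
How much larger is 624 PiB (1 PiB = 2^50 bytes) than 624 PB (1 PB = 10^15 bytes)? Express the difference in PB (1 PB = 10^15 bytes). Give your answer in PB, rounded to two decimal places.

624 PiB = 624 × 1,125,899,906,842,624 = 702,561,541,869,797,376 bytes
624 PB = 624 × 1,000,000,000,000,000 = 624,000,000,000,000,000 bytes
difference = 78,561,541,869,797,376 bytes
78,561,541,869,797,376 / 1,000,000,000,000,000 = 78.56 PB

78.56 PB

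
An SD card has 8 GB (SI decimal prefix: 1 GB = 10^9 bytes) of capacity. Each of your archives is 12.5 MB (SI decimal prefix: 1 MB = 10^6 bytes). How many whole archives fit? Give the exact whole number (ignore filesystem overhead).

Capacity: 8 GB = 8,000,000,000 bytes
Per item: 12.5 MB = 12,500,000 bytes
⌊8,000,000,000 / 12,500,000⌋ = 640

640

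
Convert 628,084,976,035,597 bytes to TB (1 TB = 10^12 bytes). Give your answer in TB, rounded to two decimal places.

628.08 TB

628,084,976,035,597 bytes given.
1 TB = 10^12 bytes = 1,000,000,000,000 bytes
628,084,976,035,597 / 1,000,000,000,000 = 628.08 TB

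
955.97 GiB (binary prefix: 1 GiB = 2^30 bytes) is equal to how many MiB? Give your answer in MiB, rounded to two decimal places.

955.97 GiB = 955.97 × 2^30 bytes = 1,026,464,971,489.28 bytes
1 MiB = 1,048,576 bytes
1,026,464,971,489.28 / 1,048,576 = 978,913.28 MiB

978,913.28 MiB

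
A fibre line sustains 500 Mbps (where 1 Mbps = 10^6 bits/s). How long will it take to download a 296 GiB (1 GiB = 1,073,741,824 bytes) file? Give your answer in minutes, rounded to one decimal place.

84.8 minutes

296 GiB = 317,827,579,904 bytes = 2,542,620,639,232 bits
500 Mbps = 500,000,000 bits/s
time = 2,542,620,639,232 / 500,000,000 = 5,085.24 s
5,085.24 s / 60 = 84.8 minutes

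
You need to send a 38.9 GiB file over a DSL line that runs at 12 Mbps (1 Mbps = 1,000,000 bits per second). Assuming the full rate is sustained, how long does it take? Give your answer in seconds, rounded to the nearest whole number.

27,846 seconds

38.9 GiB = 41,768,556,953.6 bytes = 334,148,455,628.8 bits
12 Mbps = 12,000,000 bits/s
time = 334,148,455,628.8 / 12,000,000 = 27,846 s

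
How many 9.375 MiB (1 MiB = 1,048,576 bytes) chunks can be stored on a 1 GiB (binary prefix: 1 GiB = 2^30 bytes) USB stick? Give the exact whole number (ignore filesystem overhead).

109

Capacity: 1 GiB = 1,073,741,824 bytes
Per item: 9.375 MiB = 9,830,400 bytes
⌊1,073,741,824 / 9,830,400⌋ = 109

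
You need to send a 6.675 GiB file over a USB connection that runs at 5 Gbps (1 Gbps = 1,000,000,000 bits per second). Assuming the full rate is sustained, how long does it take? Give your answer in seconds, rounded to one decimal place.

11.5 seconds

6.675 GiB = 7,167,226,675.2 bytes = 57,337,813,401.6 bits
5 Gbps = 5,000,000,000 bits/s
time = 57,337,813,401.6 / 5,000,000,000 = 11.5 s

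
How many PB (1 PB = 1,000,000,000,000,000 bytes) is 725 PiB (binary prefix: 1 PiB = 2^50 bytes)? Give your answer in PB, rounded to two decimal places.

725 PiB × 1,125,899,906,842,624 bytes/PiB = 816,277,432,460,902,400 bytes
1 PB = 10^15 bytes = 1,000,000,000,000,000 bytes
816,277,432,460,902,400 / 1,000,000,000,000,000 = 816.28 PB

816.28 PB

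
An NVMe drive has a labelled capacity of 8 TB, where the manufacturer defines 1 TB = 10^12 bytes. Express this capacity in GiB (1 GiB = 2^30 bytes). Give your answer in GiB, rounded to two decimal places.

7,450.58 GiB

8 TB × 1,000,000,000,000 bytes/TB = 8,000,000,000,000 bytes
1 GiB = 1,073,741,824 bytes
8,000,000,000,000 / 1,073,741,824 = 7,450.58 GiB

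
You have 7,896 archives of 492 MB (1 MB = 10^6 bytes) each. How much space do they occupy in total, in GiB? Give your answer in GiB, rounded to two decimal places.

Total = 7,896 × 492 MB = 3,884,832 MB
= 3,884,832 × 1,000,000 bytes = 3,884,832,000,000 bytes
1 GiB = 1,073,741,824 bytes
3,884,832,000,000 / 1,073,741,824 = 3,618.03 GiB

3,618.03 GiB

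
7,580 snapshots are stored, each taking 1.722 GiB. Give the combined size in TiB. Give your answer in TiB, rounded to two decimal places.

12.75 TiB

Total = 7,580 × 1.722 GiB = 13052.76 GiB
= 13052.76 × 1,073,741,824 bytes = 14,015,294,330,634.24 bytes
1 TiB = 1,099,511,627,776 bytes
14,015,294,330,634.24 / 1,099,511,627,776 = 12.75 TiB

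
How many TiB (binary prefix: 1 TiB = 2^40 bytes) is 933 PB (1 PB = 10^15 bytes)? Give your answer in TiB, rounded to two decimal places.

848,558.56 TiB

933 PB = 933 × 10^15 bytes = 933,000,000,000,000,000 bytes
1 TiB = 1,099,511,627,776 bytes
933,000,000,000,000,000 / 1,099,511,627,776 = 848,558.56 TiB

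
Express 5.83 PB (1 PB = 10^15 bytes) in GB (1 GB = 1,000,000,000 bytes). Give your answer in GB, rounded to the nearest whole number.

5,830,000 GB

5.83 PB × 1,000,000,000,000,000 bytes/PB = 5,830,000,000,000,000 bytes
1 GB = 10^9 bytes = 1,000,000,000 bytes
5,830,000,000,000,000 / 1,000,000,000 = 5,830,000 GB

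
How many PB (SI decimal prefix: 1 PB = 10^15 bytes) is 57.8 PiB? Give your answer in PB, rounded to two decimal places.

57.8 PiB = 57.8 × 2^50 bytes = 65,077,014,615,503,667.2 bytes
1 PB = 1,000,000,000,000,000 bytes
65,077,014,615,503,667.2 / 1,000,000,000,000,000 = 65.08 PB

65.08 PB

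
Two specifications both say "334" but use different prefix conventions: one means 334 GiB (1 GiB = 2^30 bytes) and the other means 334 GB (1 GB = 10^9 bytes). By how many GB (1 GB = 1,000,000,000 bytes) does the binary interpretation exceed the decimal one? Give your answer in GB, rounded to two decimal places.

334 GiB = 334 × 1,073,741,824 = 358,629,769,216 bytes
334 GB = 334 × 1,000,000,000 = 334,000,000,000 bytes
difference = 24,629,769,216 bytes
24,629,769,216 / 1,000,000,000 = 24.63 GB

24.63 GB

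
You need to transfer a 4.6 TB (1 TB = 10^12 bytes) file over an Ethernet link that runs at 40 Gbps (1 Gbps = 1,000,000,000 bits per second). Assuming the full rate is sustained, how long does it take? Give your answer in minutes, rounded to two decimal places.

15.33 minutes

4.6 TB = 4,600,000,000,000 bytes = 36,800,000,000,000 bits
40 Gbps = 40,000,000,000 bits/s
time = 36,800,000,000,000 / 40,000,000,000 = 920.000 s
920.000 s / 60 = 15.33 minutes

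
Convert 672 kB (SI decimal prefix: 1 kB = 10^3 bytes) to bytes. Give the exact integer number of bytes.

672 × 1,000 = 672,000 bytes  (1 kB = 10^3 bytes)

672,000 bytes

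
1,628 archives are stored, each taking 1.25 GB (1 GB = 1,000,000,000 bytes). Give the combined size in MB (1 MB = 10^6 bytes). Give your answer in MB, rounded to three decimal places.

2,035,000.000 MB

Total = 1,628 × 1.25 GB = 2035 GB
= 2035 × 1,000,000,000 bytes = 2,035,000,000,000 bytes
1 MB = 1,000,000 bytes
2,035,000,000,000 / 1,000,000 = 2,035,000.000 MB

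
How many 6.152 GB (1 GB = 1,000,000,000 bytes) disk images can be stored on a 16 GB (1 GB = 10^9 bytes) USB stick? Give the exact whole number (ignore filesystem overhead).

2

Capacity: 16 GB = 16,000,000,000 bytes
Per item: 6.152 GB = 6,152,000,000 bytes
⌊16,000,000,000 / 6,152,000,000⌋ = 2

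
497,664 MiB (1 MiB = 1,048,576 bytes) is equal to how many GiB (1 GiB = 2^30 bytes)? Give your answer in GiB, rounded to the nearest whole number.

486 GiB

497,664 MiB = 497,664 × 2^20 bytes = 521,838,526,464 bytes
1 GiB = 1,073,741,824 bytes
521,838,526,464 / 1,073,741,824 = 486 GiB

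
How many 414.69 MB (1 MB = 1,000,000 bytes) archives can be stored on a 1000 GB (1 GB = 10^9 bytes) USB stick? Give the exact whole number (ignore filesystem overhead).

2,411

Capacity: 1000 GB = 1,000,000,000,000 bytes
Per item: 414.69 MB = 414,690,000 bytes
⌊1,000,000,000,000 / 414,690,000⌋ = 2,411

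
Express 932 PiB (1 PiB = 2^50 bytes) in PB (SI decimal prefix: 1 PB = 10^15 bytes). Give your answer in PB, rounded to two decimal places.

932 PiB = 932 × 2^50 bytes = 1,049,338,713,177,325,568 bytes
1 PB = 1,000,000,000,000,000 bytes
1,049,338,713,177,325,568 / 1,000,000,000,000,000 = 1,049.34 PB

1,049.34 PB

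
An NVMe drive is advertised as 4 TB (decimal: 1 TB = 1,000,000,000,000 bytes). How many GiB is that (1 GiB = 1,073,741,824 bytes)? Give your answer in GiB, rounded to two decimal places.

3,725.29 GiB

4 TB × 1,000,000,000,000 bytes/TB = 4,000,000,000,000 bytes
1 GiB = 2^30 bytes = 1,073,741,824 bytes
4,000,000,000,000 / 1,073,741,824 = 3,725.29 GiB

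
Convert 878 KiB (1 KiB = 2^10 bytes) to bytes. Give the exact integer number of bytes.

878 × 1,024 = 899,072 bytes  (1 KiB = 2^10 bytes)

899,072 bytes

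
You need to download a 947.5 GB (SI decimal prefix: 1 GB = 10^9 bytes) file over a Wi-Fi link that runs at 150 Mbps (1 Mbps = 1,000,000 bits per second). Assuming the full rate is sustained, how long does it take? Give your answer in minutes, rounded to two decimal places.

842.22 minutes

947.5 GB = 947,500,000,000 bytes = 7,580,000,000,000 bits
150 Mbps = 150,000,000 bits/s
time = 7,580,000,000,000 / 150,000,000 = 50,533.333 s
50,533.333 s / 60 = 842.22 minutes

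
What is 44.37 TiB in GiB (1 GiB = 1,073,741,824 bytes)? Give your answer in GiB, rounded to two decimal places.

45,434.88 GiB

44.37 TiB = 44.37 × 2^40 bytes = 48,785,330,924,421.12 bytes
1 GiB = 2^30 bytes = 1,073,741,824 bytes
48,785,330,924,421.12 / 1,073,741,824 = 45,434.88 GiB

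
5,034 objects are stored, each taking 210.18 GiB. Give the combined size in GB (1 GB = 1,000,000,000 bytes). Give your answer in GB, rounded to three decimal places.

1,136,068.371 GB

Total = 5,034 × 210.18 GiB = 1058046.12 GiB
= 1058046.12 × 1,073,741,824 bytes = 1,136,068,370,764,922.88 bytes
1 GB = 1,000,000,000 bytes
1,136,068,370,764,922.88 / 1,000,000,000 = 1,136,068.371 GB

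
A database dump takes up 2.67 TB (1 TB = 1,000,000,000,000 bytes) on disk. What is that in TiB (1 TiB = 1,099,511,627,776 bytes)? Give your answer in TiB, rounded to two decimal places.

2.67 TB × 1,000,000,000,000 bytes/TB = 2,670,000,000,000 bytes
1 TiB = 2^40 bytes = 1,099,511,627,776 bytes
2,670,000,000,000 / 1,099,511,627,776 = 2.43 TiB

2.43 TiB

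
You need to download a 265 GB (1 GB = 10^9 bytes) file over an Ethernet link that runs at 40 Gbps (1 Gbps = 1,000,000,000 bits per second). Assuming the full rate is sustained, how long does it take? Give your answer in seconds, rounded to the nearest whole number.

265 GB = 265,000,000,000 bytes = 2,120,000,000,000 bits
40 Gbps = 40,000,000,000 bits/s
time = 2,120,000,000,000 / 40,000,000,000 = 53 s

53 seconds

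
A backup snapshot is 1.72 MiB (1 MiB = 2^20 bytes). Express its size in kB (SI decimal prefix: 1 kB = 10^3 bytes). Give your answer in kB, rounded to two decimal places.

1,803.55 kB

1.72 MiB = 1.72 × 2^20 bytes = 1,803,550.72 bytes
1 kB = 1,000 bytes
1,803,550.72 / 1,000 = 1,803.55 kB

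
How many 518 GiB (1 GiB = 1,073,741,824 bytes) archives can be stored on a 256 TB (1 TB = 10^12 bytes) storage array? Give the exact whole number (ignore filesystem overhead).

Capacity: 256 TB = 256,000,000,000,000 bytes
Per item: 518 GiB = 556,198,264,832 bytes
⌊256,000,000,000,000 / 556,198,264,832⌋ = 460

460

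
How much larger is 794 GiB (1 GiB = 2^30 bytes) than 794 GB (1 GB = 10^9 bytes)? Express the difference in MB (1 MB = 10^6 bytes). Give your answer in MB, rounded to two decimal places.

58,551.01 MB

794 GiB = 794 × 1,073,741,824 = 852,551,008,256 bytes
794 GB = 794 × 1,000,000,000 = 794,000,000,000 bytes
difference = 58,551,008,256 bytes
58,551,008,256 / 1,000,000 = 58,551.01 MB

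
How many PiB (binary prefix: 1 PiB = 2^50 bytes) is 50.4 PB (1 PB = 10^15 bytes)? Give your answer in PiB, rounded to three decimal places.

44.764 PiB

50.4 PB = 50.4 × 10^15 bytes = 50,400,000,000,000,000 bytes
1 PiB = 1,125,899,906,842,624 bytes
50,400,000,000,000,000 / 1,125,899,906,842,624 = 44.764 PiB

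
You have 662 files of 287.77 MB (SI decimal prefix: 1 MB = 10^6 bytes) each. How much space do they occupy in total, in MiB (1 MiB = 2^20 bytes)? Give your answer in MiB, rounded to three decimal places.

Total = 662 × 287.77 MB = 190503.74 MB
= 190503.74 × 1,000,000 bytes = 190,503,740,000 bytes
1 MiB = 1,048,576 bytes
190,503,740,000 / 1,048,576 = 181,678.524 MiB

181,678.524 MiB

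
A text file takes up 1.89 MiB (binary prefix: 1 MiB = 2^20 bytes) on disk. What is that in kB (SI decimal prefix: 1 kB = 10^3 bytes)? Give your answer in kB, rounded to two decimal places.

1.89 MiB × 1,048,576 bytes/MiB = 1,981,808.64 bytes
1 kB = 10^3 bytes = 1,000 bytes
1,981,808.64 / 1,000 = 1,981.81 kB

1,981.81 kB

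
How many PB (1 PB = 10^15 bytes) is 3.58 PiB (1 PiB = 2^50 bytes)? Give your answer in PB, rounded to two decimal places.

3.58 PiB × 1,125,899,906,842,624 bytes/PiB = 4,030,721,666,496,593.92 bytes
1 PB = 10^15 bytes = 1,000,000,000,000,000 bytes
4,030,721,666,496,593.92 / 1,000,000,000,000,000 = 4.03 PB

4.03 PB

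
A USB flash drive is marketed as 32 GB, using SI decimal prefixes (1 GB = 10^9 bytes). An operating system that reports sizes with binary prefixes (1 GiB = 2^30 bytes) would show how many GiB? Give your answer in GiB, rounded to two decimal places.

29.80 GiB

32 GB × 1,000,000,000 bytes/GB = 32,000,000,000 bytes
1 GiB = 2^30 bytes = 1,073,741,824 bytes
32,000,000,000 / 1,073,741,824 = 29.80 GiB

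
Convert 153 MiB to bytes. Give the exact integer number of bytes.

160,432,128 bytes

153 × 1,048,576 = 160,432,128 bytes  (1 MiB = 2^20 bytes)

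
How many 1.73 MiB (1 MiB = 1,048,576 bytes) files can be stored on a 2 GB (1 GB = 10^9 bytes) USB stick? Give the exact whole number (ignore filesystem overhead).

1,102

Capacity: 2 GB = 2,000,000,000 bytes
Per item: 1.73 MiB = 1,814,036.48 bytes
⌊2,000,000,000 / 1,814,036.48⌋ = 1,102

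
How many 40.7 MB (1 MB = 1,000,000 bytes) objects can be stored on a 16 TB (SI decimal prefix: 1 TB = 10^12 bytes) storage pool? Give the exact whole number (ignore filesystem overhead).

393,120

Capacity: 16 TB = 16,000,000,000,000 bytes
Per item: 40.7 MB = 40,700,000 bytes
⌊16,000,000,000,000 / 40,700,000⌋ = 393,120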